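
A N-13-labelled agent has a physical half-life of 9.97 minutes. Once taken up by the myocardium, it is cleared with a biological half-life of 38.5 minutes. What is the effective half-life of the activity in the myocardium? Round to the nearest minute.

1/t_eff = 1/t_phys + 1/t_biol = 1/9.97 + 1/38.5 = 0.12627 per minute.
t_eff = 9.97 × 38.5 / (9.97 + 38.5) ≈ 7.9192 minutes.

8 minutes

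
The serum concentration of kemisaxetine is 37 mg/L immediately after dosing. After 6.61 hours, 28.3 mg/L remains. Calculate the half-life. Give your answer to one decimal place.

17.1 hours

A/A₀ = 28.3/37 ≈ 0.76486.
n = log₂(1.3074) ≈ 0.38672 half-lives elapsed in 6.61 hours.
t½ = 6.61/0.38672 ≈ 17.092 hours.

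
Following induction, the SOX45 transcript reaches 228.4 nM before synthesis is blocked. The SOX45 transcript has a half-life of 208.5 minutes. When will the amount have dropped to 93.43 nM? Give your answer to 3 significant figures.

Fraction remaining = 93.43/228.4 ≈ 0.40906.
n = log₂(228.4/93.43) = ln(2.4446)/ln 2 ≈ 1.2896 half-lives.
t = n × t½ = 1.2896 × 208.5 ≈ 268.88 minutes.

269 minutes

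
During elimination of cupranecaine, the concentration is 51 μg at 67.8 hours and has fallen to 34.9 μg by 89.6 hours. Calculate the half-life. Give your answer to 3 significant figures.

Over Δt = 89.6 − 67.8 = 21.8 hours, the level fell by a factor of 51/34.9 ≈ 1.4613.
n = log₂(1.4613) ≈ 0.54727 half-lives, so t½ = 21.8/0.54727 ≈ 39.834 hours.

39.8 hours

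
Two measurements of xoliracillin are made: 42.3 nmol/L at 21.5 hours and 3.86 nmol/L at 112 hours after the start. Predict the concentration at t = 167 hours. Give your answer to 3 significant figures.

Over Δt = 112 − 21.5 = 90.5 hours, the level fell by a factor of 42.3/3.86 ≈ 10.959.
n = log₂(10.959) ≈ 3.454 half-lives, so t½ = 90.5/3.454 ≈ 26.202 hours.
From t = 112 to t = 167: 3.86 × (1/2)^((167−112)/26.202) ≈ 0.90093 nmol/L.

0.901 nmol/L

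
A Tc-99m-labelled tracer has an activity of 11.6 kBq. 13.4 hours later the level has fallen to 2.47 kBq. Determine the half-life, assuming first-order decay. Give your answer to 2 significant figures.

A/A₀ = 2.47/11.6 ≈ 0.21293.
n = log₂(4.6964) ≈ 2.2315 half-lives elapsed in 13.4 hours.
t½ = 13.4/2.2315 ≈ 6.0048 hours.

6.0 hours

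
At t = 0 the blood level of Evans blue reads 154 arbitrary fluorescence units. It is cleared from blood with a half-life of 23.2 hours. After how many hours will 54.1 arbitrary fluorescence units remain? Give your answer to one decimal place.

35.0 hours

Fraction remaining = 54.1/154 ≈ 0.3513.
n = log₂(154/54.1) = ln(2.8466)/ln 2 ≈ 1.5092 half-lives.
t = n × t½ = 1.5092 × 23.2 ≈ 35.014 hours.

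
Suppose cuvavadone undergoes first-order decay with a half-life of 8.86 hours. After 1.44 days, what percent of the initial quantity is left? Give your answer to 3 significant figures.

6.70%

1.44 days = 34.56 hours.
n = 34.56/8.86 ≈ 3.9007 half-lives.
Fraction remaining = (1/2)^3.9007 ≈ 0.066954, i.e. 6.6954%.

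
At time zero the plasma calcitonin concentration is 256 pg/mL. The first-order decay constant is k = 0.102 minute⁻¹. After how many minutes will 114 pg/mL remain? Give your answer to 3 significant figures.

t½ = ln 2 / k = 0.69315 / 0.102 ≈ 6.7956 minutes.
Fraction remaining = 114/256 ≈ 0.44531.
n = log₂(256/114) = ln(2.2456)/ln 2 ≈ 1.1671 half-lives.
t = n × t½ = 1.1671 × 6.7956 ≈ 7.9312 minutes.

7.93 minutes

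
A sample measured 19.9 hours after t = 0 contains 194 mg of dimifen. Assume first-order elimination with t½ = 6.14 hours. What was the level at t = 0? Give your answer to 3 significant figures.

Number of half-lives elapsed: n = 19.9/6.14 ≈ 3.241.
A₀ = A × 2^n = 194 × 2^3.241 = 194 × 9.4548 ≈ 1834.2 mg.

1830 mg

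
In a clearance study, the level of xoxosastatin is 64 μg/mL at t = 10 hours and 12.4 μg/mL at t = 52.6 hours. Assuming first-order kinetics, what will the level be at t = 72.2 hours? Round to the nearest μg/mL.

Over Δt = 52.6 − 10 = 42.6 hours, the level fell by a factor of 64/12.4 ≈ 5.1613.
n = log₂(5.1613) ≈ 2.3677 half-lives, so t½ = 42.6/2.3677 ≈ 17.992 hours.
From t = 52.6 to t = 72.2: 12.4 × (1/2)^((72.2−52.6)/17.992) ≈ 5.8275 μg/mL.

6 μg/mL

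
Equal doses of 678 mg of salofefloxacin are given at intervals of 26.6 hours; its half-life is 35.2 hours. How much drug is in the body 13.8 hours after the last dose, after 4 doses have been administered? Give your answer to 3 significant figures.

1110 mg

The 4 doses were given 93.6, 67, 40.4, 13.8 hours ago.
Total = 678·(1/2)^(93.6/35.2) + 678·(1/2)^(67/35.2) + 678·(1/2)^(40.4/35.2) + 678·(1/2)^(13.8/35.2)
      = 107.34 + 181.24 + 306.01 + 516.67 ≈ 1111.3 mg.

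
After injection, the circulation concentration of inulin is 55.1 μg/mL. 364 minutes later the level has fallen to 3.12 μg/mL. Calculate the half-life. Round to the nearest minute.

88 minutes

A/A₀ = 3.12/55.1 ≈ 0.056624.
n = log₂(17.66) ≈ 4.1424 half-lives elapsed in 364 minutes.
t½ = 364/4.1424 ≈ 87.871 minutes.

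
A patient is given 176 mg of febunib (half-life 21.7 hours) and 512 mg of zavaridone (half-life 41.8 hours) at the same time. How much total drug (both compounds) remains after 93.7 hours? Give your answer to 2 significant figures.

120 mg

febunib: 176 × (1/2)^(93.7/21.7) = 176 × (1/2)^4.318 ≈ 8.8242 mg.
zavaridone: 512 × (1/2)^(93.7/41.8) = 512 × (1/2)^2.2416 ≈ 108.26 mg.
Total = 8.8242 + 108.26 ≈ 117.09 mg.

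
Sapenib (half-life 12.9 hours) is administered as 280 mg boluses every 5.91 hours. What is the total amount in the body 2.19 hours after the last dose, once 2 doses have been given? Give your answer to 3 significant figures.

The 2 doses were given 8.1, 2.19 hours ago.
Total = 280·(1/2)^(8.1/12.9) + 280·(1/2)^(2.19/12.9)
      = 181.19 + 248.92 ≈ 430.11 mg.

430 mg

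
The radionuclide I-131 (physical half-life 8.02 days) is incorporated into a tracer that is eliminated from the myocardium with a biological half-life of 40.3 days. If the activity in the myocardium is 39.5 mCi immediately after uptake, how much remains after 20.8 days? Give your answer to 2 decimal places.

1/t_eff = 1/t_phys + 1/t_biol = 1/8.02 + 1/40.3 = 0.1495 per day.
t_eff = 8.02 × 40.3 / (8.02 + 40.3) ≈ 6.6889 days.
Remaining = 39.5 × (1/2)^(20.8/6.6889) = 39.5 × (1/2)^3.1096 ≈ 4.5762 mCi.

4.58 mCi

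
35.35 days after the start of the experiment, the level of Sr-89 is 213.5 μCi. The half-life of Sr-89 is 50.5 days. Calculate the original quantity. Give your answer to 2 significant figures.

350 μCi

Number of half-lives elapsed: n = 35.35/50.5 ≈ 0.7.
A₀ = A × 2^n = 213.5 × 2^0.7 = 213.5 × 1.6245 ≈ 346.83 μCi.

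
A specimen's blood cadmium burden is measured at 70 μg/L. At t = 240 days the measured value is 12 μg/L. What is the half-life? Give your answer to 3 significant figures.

A/A₀ = 12/70 ≈ 0.17143.
n = log₂(5.8333) ≈ 2.5443 half-lives elapsed in 240 days.
t½ = 240/2.5443 ≈ 94.328 days.

94.3 days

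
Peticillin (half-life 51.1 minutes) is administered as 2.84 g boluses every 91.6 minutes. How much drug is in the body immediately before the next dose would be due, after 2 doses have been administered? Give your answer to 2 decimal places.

The 2 doses were given 183.2, 91.6 minutes ago.
Total = 2.84·(1/2)^(183.2/51.1) + 2.84·(1/2)^(91.6/51.1)
      = 0.23664 + 0.81979 ≈ 1.0564 g.

1.06 g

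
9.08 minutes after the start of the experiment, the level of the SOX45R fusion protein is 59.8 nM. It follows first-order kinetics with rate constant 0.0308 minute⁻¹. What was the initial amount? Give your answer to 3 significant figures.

79.1 nM

t½ = ln 2 / k = 0.69315 / 0.0308 ≈ 22.505 minutes.
Number of half-lives elapsed: n = 9.08/22.505 ≈ 0.40347.
A₀ = A × 2^n = 59.8 × 2^0.40347 = 59.8 × 1.3227 ≈ 79.097 nM.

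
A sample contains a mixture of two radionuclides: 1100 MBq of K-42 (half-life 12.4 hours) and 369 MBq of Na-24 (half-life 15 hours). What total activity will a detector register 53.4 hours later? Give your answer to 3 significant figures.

86.9 MBq

K-42: 1100 × (1/2)^(53.4/12.4) = 1100 × (1/2)^4.3065 ≈ 55.593 MBq.
Na-24: 369 × (1/2)^(53.4/15) = 369 × (1/2)^3.56 ≈ 31.287 MBq.
Total = 55.593 + 31.287 ≈ 86.88 MBq.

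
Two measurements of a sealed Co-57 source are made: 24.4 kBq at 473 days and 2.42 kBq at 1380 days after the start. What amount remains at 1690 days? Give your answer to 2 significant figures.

1.1 kBq

Over Δt = 1380 − 473 = 907 days, the level fell by a factor of 24.4/2.42 ≈ 10.083.
n = log₂(10.083) ≈ 3.3338 half-lives, so t½ = 907/3.3338 ≈ 272.06 days.
From t = 1380 to t = 1690: 2.42 × (1/2)^((1690−1380)/272.06) ≈ 1.0985 kBq.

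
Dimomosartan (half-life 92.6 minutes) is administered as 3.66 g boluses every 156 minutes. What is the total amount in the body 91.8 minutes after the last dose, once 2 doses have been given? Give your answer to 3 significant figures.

2.41 g

The 2 doses were given 247.8, 91.8 minutes ago.
Total = 3.66·(1/2)^(247.8/92.6) + 3.66·(1/2)^(91.8/92.6)
      = 0.57269 + 1.841 ≈ 2.4137 g.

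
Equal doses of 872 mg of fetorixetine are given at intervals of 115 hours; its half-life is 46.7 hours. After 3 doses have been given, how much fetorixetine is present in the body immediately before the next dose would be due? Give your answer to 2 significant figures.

190 mg

The 3 doses were given 345, 230, 115 hours ago.
Total = 872·(1/2)^(345/46.7) + 872·(1/2)^(230/46.7) + 872·(1/2)^(115/46.7)
      = 5.2075 + 28.703 + 158.21 ≈ 192.12 mg.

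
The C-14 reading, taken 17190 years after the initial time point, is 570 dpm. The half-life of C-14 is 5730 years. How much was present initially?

Number of half-lives elapsed: n = 17190/5730 ≈ 3.
A₀ = A × 2^n = 570 × 2^3 = 570 × 8 ≈ 4560 dpm.

4560 dpm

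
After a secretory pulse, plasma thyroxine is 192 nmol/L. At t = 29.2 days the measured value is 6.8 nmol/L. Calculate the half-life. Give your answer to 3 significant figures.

6.06 days

A/A₀ = 6.8/192 ≈ 0.035417.
n = log₂(28.235) ≈ 4.8194 half-lives elapsed in 29.2 days.
t½ = 29.2/4.8194 ≈ 6.0588 days.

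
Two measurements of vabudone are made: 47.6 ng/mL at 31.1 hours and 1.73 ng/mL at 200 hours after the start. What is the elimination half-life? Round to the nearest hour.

35 hours

Over Δt = 200 − 31.1 = 168.9 hours, the level fell by a factor of 47.6/1.73 ≈ 27.514.
n = log₂(27.514) ≈ 4.7821 half-lives, so t½ = 168.9/4.7821 ≈ 35.319 hours.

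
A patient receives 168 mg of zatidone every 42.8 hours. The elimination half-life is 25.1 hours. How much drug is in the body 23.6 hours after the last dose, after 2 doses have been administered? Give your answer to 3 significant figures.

114 mg

The 2 doses were given 66.4, 23.6 hours ago.
Total = 168·(1/2)^(66.4/25.1) + 168·(1/2)^(23.6/25.1)
      = 26.851 + 87.553 ≈ 114.4 mg.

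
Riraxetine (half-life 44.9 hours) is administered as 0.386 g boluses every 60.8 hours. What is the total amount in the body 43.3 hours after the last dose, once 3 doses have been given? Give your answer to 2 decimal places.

The 3 doses were given 164.9, 104.1, 43.3 hours ago.
Total = 0.386·(1/2)^(164.9/44.9) + 0.386·(1/2)^(104.1/44.9) + 0.386·(1/2)^(43.3/44.9)
      = 0.030271 + 0.077384 + 0.19783 ≈ 0.30548 g.

0.31 g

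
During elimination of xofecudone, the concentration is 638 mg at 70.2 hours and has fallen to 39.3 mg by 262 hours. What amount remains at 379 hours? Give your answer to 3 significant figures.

7.18 mg

Over Δt = 262 − 70.2 = 191.8 hours, the level fell by a factor of 638/39.3 ≈ 16.234.
n = log₂(16.234) ≈ 4.021 half-lives, so t½ = 191.8/4.021 ≈ 47.7 hours.
From t = 262 to t = 379: 39.3 × (1/2)^((379−262)/47.7) ≈ 7.1783 mg.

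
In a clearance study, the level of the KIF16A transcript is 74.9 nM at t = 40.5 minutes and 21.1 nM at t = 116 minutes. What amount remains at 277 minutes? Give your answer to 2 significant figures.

1.4 nM

Over Δt = 116 − 40.5 = 75.5 minutes, the level fell by a factor of 74.9/21.1 ≈ 3.5498.
n = log₂(3.5498) ≈ 1.8277 half-lives, so t½ = 75.5/1.8277 ≈ 41.308 minutes.
From t = 116 to t = 277: 21.1 × (1/2)^((277−116)/41.308) ≈ 1.4158 nM.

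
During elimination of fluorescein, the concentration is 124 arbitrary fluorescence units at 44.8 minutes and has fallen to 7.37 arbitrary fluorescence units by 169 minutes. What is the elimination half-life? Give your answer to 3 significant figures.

Over Δt = 169 − 44.8 = 124.2 minutes, the level fell by a factor of 124/7.37 ≈ 16.825.
n = log₂(16.825) ≈ 4.0725 half-lives, so t½ = 124.2/4.0725 ≈ 30.497 minutes.

30.5 minutes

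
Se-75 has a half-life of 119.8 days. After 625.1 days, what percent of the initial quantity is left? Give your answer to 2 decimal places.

n = 625.1/119.8 ≈ 5.2179 half-lives.
Fraction remaining = (1/2)^5.2179 ≈ 0.02687, i.e. 2.687%.

2.69%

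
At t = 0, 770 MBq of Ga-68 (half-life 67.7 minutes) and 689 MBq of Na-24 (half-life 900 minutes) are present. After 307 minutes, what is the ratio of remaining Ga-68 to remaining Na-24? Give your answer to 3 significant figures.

Ga-68: 770 × (1/2)^(307/67.7) = 770 × (1/2)^4.5347 ≈ 33.221 MBq.
Na-24: 689 × (1/2)^(307/900) = 689 × (1/2)^0.34111 ≈ 543.92 MBq.
Ratio ≈ 33.221 / 543.92 ≈ 0.061076.

0.0611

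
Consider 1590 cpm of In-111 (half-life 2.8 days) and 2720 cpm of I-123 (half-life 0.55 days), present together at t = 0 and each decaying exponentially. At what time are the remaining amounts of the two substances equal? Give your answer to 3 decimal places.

Set 1590·(1/2)^(t/2.8) = 2720·(1/2)^(t/0.55).
Taking log₂: log₂(1590/2720) = t·(1/2.8 − 1/0.55).
log₂(0.58456) = -0.77458; 1/2.8 − 1/0.55 = -1.461.
t = -0.77458 / -1.461 ≈ 0.53016 days.

0.530 days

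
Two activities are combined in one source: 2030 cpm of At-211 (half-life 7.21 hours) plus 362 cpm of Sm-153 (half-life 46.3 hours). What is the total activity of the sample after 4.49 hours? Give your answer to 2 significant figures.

At-211: 2030 × (1/2)^(4.49/7.21) = 2030 × (1/2)^0.62275 ≈ 1318.4 cpm.
Sm-153: 362 × (1/2)^(4.49/46.3) = 362 × (1/2)^0.096976 ≈ 338.47 cpm.
Total = 1318.4 + 338.47 ≈ 1656.8 cpm.

1700 cpm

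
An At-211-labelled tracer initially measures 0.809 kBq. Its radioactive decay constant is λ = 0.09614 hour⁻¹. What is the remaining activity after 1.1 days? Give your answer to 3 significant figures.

t½ = ln 2 / λ = 0.69315 / 0.09614 ≈ 7.2098 hours.
Convert the elapsed time: 1.1 days = 26.4 hours.
Number of half-lives: n = 26.4/7.2098 ≈ 3.6617.
Remaining = 0.809 × (1/2)^3.6617 = 0.809 × 0.079017 ≈ 0.063925 kBq.

0.0639 kBq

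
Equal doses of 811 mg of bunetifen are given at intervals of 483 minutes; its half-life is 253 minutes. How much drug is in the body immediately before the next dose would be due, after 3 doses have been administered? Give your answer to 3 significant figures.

The 3 doses were given 1449, 966, 483 minutes ago.
Total = 811·(1/2)^(1449/253) + 811·(1/2)^(966/253) + 811·(1/2)^(483/253)
      = 15.309 + 57.495 + 215.94 ≈ 288.74 mg.

289 mg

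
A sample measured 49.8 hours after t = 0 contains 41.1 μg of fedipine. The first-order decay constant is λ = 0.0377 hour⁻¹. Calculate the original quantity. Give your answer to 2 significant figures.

t½ = ln 2 / λ = 0.69315 / 0.0377 ≈ 18.386 hours.
Number of half-lives elapsed: n = 49.8/18.386 ≈ 2.7086.
A₀ = A × 2^n = 41.1 × 2^2.7086 = 41.1 × 6.5369 ≈ 268.67 μg.

270 μg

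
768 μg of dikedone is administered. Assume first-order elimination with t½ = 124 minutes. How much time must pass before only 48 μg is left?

496 minutes

48/768 = 1/16, so 4 half-lives have elapsed.
t = 4 × 124 = 496 minutes.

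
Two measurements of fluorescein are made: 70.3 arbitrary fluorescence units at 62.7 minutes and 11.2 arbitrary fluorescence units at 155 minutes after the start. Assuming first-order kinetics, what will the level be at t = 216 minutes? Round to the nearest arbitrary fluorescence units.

3 arbitrary fluorescence units

Over Δt = 155 − 62.7 = 92.3 minutes, the level fell by a factor of 70.3/11.2 ≈ 6.2768.
n = log₂(6.2768) ≈ 2.65 half-lives, so t½ = 92.3/2.65 ≈ 34.83 minutes.
From t = 155 to t = 216: 11.2 × (1/2)^((216−155)/34.83) ≈ 3.3266 arbitrary fluorescence units.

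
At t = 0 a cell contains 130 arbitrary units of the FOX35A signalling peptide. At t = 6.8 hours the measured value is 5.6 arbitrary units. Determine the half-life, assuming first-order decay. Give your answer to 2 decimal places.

A/A₀ = 5.6/130 ≈ 0.043077.
n = log₂(23.214) ≈ 4.5369 half-lives elapsed in 6.8 hours.
t½ = 6.8/4.5369 ≈ 1.4988 hours.

1.50 hours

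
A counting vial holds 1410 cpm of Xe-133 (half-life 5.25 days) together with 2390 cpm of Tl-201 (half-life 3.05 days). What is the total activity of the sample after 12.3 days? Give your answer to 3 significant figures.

424 cpm

Xe-133: 1410 × (1/2)^(12.3/5.25) = 1410 × (1/2)^2.3429 ≈ 277.94 cpm.
Tl-201: 2390 × (1/2)^(12.3/3.05) = 2390 × (1/2)^4.0328 ≈ 146.02 cpm.
Total = 277.94 + 146.02 ≈ 423.96 cpm.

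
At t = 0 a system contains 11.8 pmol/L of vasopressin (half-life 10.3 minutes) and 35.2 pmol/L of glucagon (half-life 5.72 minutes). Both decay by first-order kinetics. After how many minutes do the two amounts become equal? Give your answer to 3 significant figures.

20.3 minutes

Set 11.8·(1/2)^(t/10.3) = 35.2·(1/2)^(t/5.72).
Taking log₂: log₂(11.8/35.2) = t·(1/10.3 − 1/5.72).
log₂(0.33523) = -1.5768; 1/10.3 − 1/5.72 = -0.077738.
t = -1.5768 / -0.077738 ≈ 20.283 minutes.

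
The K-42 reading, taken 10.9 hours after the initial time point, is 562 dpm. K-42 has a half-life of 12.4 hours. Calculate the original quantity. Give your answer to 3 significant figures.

Number of half-lives elapsed: n = 10.9/12.4 ≈ 0.87903.
A₀ = A × 2^n = 562 × 2^0.87903 = 562 × 1.8391 ≈ 1033.6 dpm.

1030 dpm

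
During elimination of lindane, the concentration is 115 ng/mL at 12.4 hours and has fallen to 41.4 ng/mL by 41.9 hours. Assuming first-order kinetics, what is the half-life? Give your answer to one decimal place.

Over Δt = 41.9 − 12.4 = 29.5 hours, the level fell by a factor of 115/41.4 ≈ 2.7778.
n = log₂(2.7778) ≈ 1.4739 half-lives, so t½ = 29.5/1.4739 ≈ 20.015 hours.

20.0 hours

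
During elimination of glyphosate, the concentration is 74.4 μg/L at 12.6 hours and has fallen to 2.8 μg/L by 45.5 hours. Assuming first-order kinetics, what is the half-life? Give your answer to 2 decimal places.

Over Δt = 45.5 − 12.6 = 32.9 hours, the level fell by a factor of 74.4/2.8 ≈ 26.571.
n = log₂(26.571) ≈ 4.7318 half-lives, so t½ = 32.9/4.7318 ≈ 6.953 hours.

6.95 hours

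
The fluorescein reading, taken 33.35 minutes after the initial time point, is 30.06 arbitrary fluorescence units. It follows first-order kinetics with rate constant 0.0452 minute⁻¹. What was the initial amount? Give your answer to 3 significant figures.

t½ = ln 2 / k = 0.69315 / 0.0452 ≈ 15.335 minutes.
Number of half-lives elapsed: n = 33.35/15.335 ≈ 2.1747.
A₀ = A × 2^n = 30.06 × 2^2.1747 = 30.06 × 4.5151 ≈ 135.72 arbitrary fluorescence units.

136 arbitrary fluorescence units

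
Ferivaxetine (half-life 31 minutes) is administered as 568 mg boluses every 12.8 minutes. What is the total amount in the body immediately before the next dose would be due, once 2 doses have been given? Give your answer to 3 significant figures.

747 mg

The 2 doses were given 25.6, 12.8 minutes ago.
Total = 568·(1/2)^(25.6/31) + 568·(1/2)^(12.8/31)
      = 320.45 + 426.63 ≈ 747.08 mg.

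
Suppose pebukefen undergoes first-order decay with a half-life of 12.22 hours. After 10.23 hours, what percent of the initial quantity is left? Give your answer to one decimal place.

n = 10.23/12.22 ≈ 0.83715 half-lives.
Fraction remaining = (1/2)^0.83715 ≈ 0.55975, i.e. 55.975%.

56.0%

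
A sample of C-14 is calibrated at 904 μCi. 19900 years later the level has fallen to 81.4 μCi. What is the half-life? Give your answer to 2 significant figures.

A/A₀ = 81.4/904 ≈ 0.090044.
n = log₂(11.106) ≈ 3.4732 half-lives elapsed in 19900 years.
t½ = 19900/3.4732 ≈ 5729.6 years.

5700 years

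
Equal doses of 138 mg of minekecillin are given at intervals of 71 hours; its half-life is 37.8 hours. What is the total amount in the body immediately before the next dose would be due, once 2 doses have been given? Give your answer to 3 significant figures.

47.7 mg

The 2 doses were given 142, 71 hours ago.
Total = 138·(1/2)^(142/37.8) + 138·(1/2)^(71/37.8)
      = 10.21 + 37.536 ≈ 47.746 mg.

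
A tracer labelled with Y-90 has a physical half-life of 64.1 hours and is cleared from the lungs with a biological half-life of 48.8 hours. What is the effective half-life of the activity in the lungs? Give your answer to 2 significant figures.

28 hours

1/t_eff = 1/t_phys + 1/t_biol = 1/64.1 + 1/48.8 = 0.036092 per hour.
t_eff = 64.1 × 48.8 / (64.1 + 48.8) ≈ 27.707 hours.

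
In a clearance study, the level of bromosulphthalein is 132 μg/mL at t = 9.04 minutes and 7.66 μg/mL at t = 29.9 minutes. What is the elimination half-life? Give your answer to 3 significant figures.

5.08 minutes

Over Δt = 29.9 − 9.04 = 20.86 minutes, the level fell by a factor of 132/7.66 ≈ 17.232.
n = log₂(17.232) ≈ 4.107 half-lives, so t½ = 20.86/4.107 ≈ 5.0791 minutes.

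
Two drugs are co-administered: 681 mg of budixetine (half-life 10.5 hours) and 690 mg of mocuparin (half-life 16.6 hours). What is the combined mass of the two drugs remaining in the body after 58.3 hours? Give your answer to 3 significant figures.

75.0 mg

budixetine: 681 × (1/2)^(58.3/10.5) = 681 × (1/2)^5.5524 ≈ 14.512 mg.
mocuparin: 690 × (1/2)^(58.3/16.6) = 690 × (1/2)^3.512 ≈ 60.481 mg.
Total = 14.512 + 60.481 ≈ 74.992 mg.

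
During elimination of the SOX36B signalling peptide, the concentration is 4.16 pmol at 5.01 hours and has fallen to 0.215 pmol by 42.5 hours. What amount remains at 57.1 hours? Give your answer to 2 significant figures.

0.068 pmol

Over Δt = 42.5 − 5.01 = 37.49 hours, the level fell by a factor of 4.16/0.215 ≈ 19.349.
n = log₂(19.349) ≈ 4.2742 half-lives, so t½ = 37.49/4.2742 ≈ 8.7713 hours.
From t = 42.5 to t = 57.1: 0.215 × (1/2)^((57.1−42.5)/8.7713) ≈ 0.067821 pmol.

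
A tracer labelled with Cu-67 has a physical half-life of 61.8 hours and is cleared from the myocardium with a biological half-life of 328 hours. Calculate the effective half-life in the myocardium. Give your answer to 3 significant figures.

52.0 hours

1/t_eff = 1/t_phys + 1/t_biol = 1/61.8 + 1/328 = 0.01923 per hour.
t_eff = 61.8 × 328 / (61.8 + 328) ≈ 52.002 hours.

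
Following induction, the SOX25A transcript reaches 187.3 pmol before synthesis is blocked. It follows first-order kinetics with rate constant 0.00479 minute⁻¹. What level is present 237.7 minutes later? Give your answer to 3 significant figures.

t½ = ln 2 / k = 0.69315 / 0.00479 ≈ 144.71 minutes.
Number of half-lives: n = 237.7/144.71 ≈ 1.6426.
Remaining = 187.3 × (1/2)^1.6426 = 187.3 × 0.32027 ≈ 59.987 pmol.

60.0 pmol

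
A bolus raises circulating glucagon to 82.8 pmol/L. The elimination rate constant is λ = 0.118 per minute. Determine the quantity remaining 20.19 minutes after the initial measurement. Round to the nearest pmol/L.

t½ = ln 2 / λ = 0.69315 / 0.118 ≈ 5.8741 minutes.
Number of half-lives: n = 20.19/5.8741 ≈ 3.4371.
Remaining = 82.8 × (1/2)^3.4371 = 82.8 × 0.092327 ≈ 7.6447 pmol/L.

8 pmol/L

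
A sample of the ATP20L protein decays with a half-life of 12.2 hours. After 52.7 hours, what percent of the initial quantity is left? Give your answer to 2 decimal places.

5.01%

n = 52.7/12.2 ≈ 4.3197 half-lives.
Fraction remaining = (1/2)^4.3197 ≈ 0.050078, i.e. 5.0078%.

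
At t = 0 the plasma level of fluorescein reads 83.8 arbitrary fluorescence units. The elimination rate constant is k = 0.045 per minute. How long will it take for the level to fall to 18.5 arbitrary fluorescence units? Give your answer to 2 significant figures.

t½ = ln 2 / k = 0.69315 / 0.045 ≈ 15.403 minutes.
Fraction remaining = 18.5/83.8 ≈ 0.22076.
n = log₂(83.8/18.5) = ln(4.5297)/ln 2 ≈ 2.1794 half-lives.
t = n × t½ = 2.1794 × 15.403 ≈ 33.57 minutes.

34 minutes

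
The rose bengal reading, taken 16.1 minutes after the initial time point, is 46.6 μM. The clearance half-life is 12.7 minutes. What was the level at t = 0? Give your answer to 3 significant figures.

112 μM

Number of half-lives elapsed: n = 16.1/12.7 ≈ 1.2677.
A₀ = A × 2^n = 46.6 × 2^1.2677 = 46.6 × 2.4078 ≈ 112.2 μM.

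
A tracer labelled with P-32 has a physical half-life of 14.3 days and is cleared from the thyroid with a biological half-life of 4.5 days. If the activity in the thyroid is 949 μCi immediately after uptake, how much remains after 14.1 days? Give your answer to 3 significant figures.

1/t_eff = 1/t_phys + 1/t_biol = 1/14.3 + 1/4.5 = 0.29215 per day.
t_eff = 14.3 × 4.5 / (14.3 + 4.5) ≈ 3.4229 days.
Remaining = 949 × (1/2)^(14.1/3.4229) = 949 × (1/2)^4.1193 ≈ 54.603 μCi.

54.6 μCi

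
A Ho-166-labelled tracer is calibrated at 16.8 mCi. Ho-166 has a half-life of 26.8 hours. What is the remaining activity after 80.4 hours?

2.1 mCi

Elapsed time is 3 half-lives (80.4/26.8).
Each half-life halves the amount: 16.8 × (1/2)^3 = 16.8/8 = 2.1 mCi.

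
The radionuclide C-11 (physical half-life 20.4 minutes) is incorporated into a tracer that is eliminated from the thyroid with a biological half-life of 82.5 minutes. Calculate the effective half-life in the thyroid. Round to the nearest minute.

16 minutes

1/t_eff = 1/t_phys + 1/t_biol = 1/20.4 + 1/82.5 = 0.061141 per minute.
t_eff = 20.4 × 82.5 / (20.4 + 82.5) ≈ 16.356 minutes.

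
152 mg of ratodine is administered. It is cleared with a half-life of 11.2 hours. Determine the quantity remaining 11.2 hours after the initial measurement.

Elapsed time is 1 half-life (11.2/11.2).
Each half-life halves the amount: 152 × (1/2)^1 = 152/2 = 76 mg.

76 mg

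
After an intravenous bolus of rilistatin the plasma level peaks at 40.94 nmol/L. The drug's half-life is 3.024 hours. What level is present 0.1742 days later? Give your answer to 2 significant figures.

16 nmol/L

Convert the elapsed time: 0.1742 days = 4.1808 hours.
Number of half-lives: n = 4.1808/3.024 ≈ 1.3825.
Remaining = 40.94 × (1/2)^1.3825 = 40.94 × 0.38354 ≈ 15.702 nmol/L.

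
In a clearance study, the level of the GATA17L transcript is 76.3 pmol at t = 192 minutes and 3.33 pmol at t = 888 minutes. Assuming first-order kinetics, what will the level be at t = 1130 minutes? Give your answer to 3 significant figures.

1.12 pmol

Over Δt = 888 − 192 = 696 minutes, the level fell by a factor of 76.3/3.33 ≈ 22.913.
n = log₂(22.913) ≈ 4.5181 half-lives, so t½ = 696/4.5181 ≈ 154.05 minutes.
From t = 888 to t = 1130: 3.33 × (1/2)^((1130−888)/154.05) ≈ 1.1208 pmol.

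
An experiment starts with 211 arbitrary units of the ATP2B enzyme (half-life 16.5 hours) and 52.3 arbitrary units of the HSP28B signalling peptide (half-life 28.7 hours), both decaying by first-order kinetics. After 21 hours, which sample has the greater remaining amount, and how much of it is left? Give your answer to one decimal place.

ATP2B enzyme: 211 × (1/2)^1.2727 ≈ 87.328 arbitrary units.
HSP28B signalling peptide: 52.3 × (1/2)^0.73171 ≈ 31.495 arbitrary units.
ATP2B enzyme has more remaining, at ≈ 87.328 arbitrary units.

ATP2B enzyme, 87.3 arbitrary units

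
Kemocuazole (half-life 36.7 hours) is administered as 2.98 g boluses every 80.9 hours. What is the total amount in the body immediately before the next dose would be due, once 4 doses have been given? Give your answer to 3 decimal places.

The 4 doses were given 323.6, 242.7, 161.8, 80.9 hours ago.
Total = 2.98·(1/2)^(323.6/36.7) + 2.98·(1/2)^(242.7/36.7) + 2.98·(1/2)^(161.8/36.7) + 2.98·(1/2)^(80.9/36.7)
      = 0.0066055 + 0.030443 + 0.1403 + 0.6466 ≈ 0.82395 g.

0.824 g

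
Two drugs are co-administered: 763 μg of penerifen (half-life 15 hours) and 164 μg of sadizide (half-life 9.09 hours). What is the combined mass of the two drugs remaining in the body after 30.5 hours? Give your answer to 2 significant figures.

200 μg

penerifen: 763 × (1/2)^(30.5/15) = 763 × (1/2)^2.0333 ≈ 186.39 μg.
sadizide: 164 × (1/2)^(30.5/9.09) = 164 × (1/2)^3.3553 ≈ 16.025 μg.
Total = 186.39 + 16.025 ≈ 202.42 μg.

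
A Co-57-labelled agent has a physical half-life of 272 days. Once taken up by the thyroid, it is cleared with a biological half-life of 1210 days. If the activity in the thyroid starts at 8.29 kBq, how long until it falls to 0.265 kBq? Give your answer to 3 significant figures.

1/t_eff = 1/t_phys + 1/t_biol = 1/272 + 1/1210 = 0.0045029 per day.
t_eff = 272 × 1210 / (272 + 1210) ≈ 222.08 days.
n = log₂(8.29/0.265) ≈ 4.9673; t = 4.9673 × 222.08 ≈ 1103.1 days.

1100 days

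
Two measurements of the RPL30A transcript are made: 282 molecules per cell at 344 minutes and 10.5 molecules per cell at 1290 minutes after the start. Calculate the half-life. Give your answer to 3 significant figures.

Over Δt = 1290 − 344 = 946 minutes, the level fell by a factor of 282/10.5 ≈ 26.857.
n = log₂(26.857) ≈ 4.7472 half-lives, so t½ = 946/4.7472 ≈ 199.27 minutes.

199 minutes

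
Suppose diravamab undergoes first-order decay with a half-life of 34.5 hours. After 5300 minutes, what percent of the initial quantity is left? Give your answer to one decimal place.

17.0%

5300 minutes = 88.3333 hours.
n = 88.3333/34.5 ≈ 2.5604 half-lives.
Fraction remaining = (1/2)^2.5604 ≈ 0.16953, i.e. 16.953%.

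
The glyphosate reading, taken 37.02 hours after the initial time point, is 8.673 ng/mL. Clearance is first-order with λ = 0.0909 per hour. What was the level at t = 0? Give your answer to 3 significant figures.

t½ = ln 2 / λ = 0.69315 / 0.0909 ≈ 7.6254 hours.
Number of half-lives elapsed: n = 37.02/7.6254 ≈ 4.8548.
A₀ = A × 2^n = 8.673 × 2^4.8548 = 8.673 × 28.937 ≈ 250.97 ng/mL.

251 ng/mL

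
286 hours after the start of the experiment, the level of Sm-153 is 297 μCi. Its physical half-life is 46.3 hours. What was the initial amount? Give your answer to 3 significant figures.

Number of half-lives elapsed: n = 286/46.3 ≈ 6.1771.
A₀ = A × 2^n = 297 × 2^6.1771 = 297 × 72.359 ≈ 21491 μCi.

21500 μCi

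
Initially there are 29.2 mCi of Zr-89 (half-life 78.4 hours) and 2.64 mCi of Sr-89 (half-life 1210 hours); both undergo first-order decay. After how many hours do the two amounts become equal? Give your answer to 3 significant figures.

291 hours

Set 29.2·(1/2)^(t/78.4) = 2.64·(1/2)^(t/1210).
Taking log₂: log₂(29.2/2.64) = t·(1/78.4 − 1/1210).
log₂(11.061) = 3.4674; 1/78.4 − 1/1210 = 0.011929.
t = 3.4674 / 0.011929 ≈ 290.67 hours.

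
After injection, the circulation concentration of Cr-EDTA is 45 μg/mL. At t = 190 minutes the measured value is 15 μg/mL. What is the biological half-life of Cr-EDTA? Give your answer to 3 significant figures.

A/A₀ = 15/45 ≈ 0.33333.
n = log₂(3) ≈ 1.585 half-lives elapsed in 190 minutes.
t½ = 190/1.585 ≈ 119.88 minutes.

120 minutes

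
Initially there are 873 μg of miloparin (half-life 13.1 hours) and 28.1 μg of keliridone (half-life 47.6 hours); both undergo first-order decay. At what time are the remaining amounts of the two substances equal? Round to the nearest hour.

Set 873·(1/2)^(t/13.1) = 28.1·(1/2)^(t/47.6).
Taking log₂: log₂(873/28.1) = t·(1/13.1 − 1/47.6).
log₂(31.068) = 4.9573; 1/13.1 − 1/47.6 = 0.055327.
t = 4.9573 / 0.055327 ≈ 89.6 hours.

90 hours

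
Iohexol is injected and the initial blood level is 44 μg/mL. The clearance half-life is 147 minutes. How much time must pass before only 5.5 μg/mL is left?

5.5/44 = 1/8, so 3 half-lives have elapsed.
t = 3 × 147 = 441 minutes.

441 minutes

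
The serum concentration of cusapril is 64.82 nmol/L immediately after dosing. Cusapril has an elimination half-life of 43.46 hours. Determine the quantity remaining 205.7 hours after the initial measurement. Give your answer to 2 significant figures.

Number of half-lives: n = 205.7/43.46 ≈ 4.7331.
Remaining = 64.82 × (1/2)^4.7331 = 64.82 × 0.037601 ≈ 2.4373 nmol/L.

2.4 nmol/L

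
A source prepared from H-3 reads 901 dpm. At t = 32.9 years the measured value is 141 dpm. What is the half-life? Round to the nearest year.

A/A₀ = 141/901 ≈ 0.15649.
n = log₂(6.3901) ≈ 2.6758 half-lives elapsed in 32.9 years.
t½ = 32.9/2.6758 ≈ 12.295 years.

12 years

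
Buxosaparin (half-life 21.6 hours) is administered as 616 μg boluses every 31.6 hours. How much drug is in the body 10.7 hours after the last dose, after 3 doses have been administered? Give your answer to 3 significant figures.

The 3 doses were given 73.9, 42.3, 10.7 hours ago.
Total = 616·(1/2)^(73.9/21.6) + 616·(1/2)^(42.3/21.6) + 616·(1/2)^(10.7/21.6)
      = 57.5 + 158.51 + 436.98 ≈ 652.99 μg.

653 μg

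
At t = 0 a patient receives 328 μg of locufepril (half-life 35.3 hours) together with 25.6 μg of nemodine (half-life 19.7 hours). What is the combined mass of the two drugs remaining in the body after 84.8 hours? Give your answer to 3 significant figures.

63.3 μg

locufepril: 328 × (1/2)^(84.8/35.3) = 328 × (1/2)^2.4023 ≈ 62.047 μg.
nemodine: 25.6 × (1/2)^(84.8/19.7) = 25.6 × (1/2)^4.3046 ≈ 1.2955 μg.
Total = 62.047 + 1.2955 ≈ 63.342 μg.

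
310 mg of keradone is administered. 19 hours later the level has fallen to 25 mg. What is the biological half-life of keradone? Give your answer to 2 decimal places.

A/A₀ = 25/310 ≈ 0.080645.
n = log₂(12.4) ≈ 3.6323 half-lives elapsed in 19 hours.
t½ = 19/3.6323 ≈ 5.2309 hours.

5.23 hours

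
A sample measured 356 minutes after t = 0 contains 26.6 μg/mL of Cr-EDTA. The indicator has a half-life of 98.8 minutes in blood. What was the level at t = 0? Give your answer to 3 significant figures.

323 μg/mL

Number of half-lives elapsed: n = 356/98.8 ≈ 3.6032.
A₀ = A × 2^n = 26.6 × 2^3.6032 = 26.6 × 12.153 ≈ 323.27 μg/mL.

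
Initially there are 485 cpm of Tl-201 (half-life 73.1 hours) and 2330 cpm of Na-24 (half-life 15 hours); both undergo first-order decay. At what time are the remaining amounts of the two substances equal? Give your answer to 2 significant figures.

43 hours

Set 485·(1/2)^(t/73.1) = 2330·(1/2)^(t/15).
Taking log₂: log₂(485/2330) = t·(1/73.1 − 1/15).
log₂(0.20815) = -2.2643; 1/73.1 − 1/15 = -0.052987.
t = -2.2643 / -0.052987 ≈ 42.733 hours.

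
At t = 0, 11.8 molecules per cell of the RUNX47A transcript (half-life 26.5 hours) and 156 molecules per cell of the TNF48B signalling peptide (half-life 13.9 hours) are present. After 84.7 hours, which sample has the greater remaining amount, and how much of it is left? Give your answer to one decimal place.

RUNX47A transcript: 11.8 × (1/2)^3.1962 ≈ 1.2874 molecules per cell.
TNF48B signalling peptide: 156 × (1/2)^6.0935 ≈ 2.2845 molecules per cell.
TNF48B signalling peptide has more remaining, at ≈ 2.2845 molecules per cell.

TNF48B signalling peptide, 2.3 molecules per cell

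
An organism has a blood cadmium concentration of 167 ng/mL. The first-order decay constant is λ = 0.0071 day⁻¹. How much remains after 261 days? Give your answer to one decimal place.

26.2 ng/mL

t½ = ln 2 / λ = 0.69315 / 0.0071 ≈ 97.626 days.
Number of half-lives: n = 261/97.626 ≈ 2.6735.
Remaining = 167 × (1/2)^2.6735 = 167 × 0.15675 ≈ 26.177 ng/mL.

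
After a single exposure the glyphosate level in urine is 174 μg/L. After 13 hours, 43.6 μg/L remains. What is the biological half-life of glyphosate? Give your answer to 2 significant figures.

6.5 hours

A/A₀ = 43.6/174 ≈ 0.25057.
n = log₂(3.9908) ≈ 1.9967 half-lives elapsed in 13 hours.
t½ = 13/1.9967 ≈ 6.5108 hours.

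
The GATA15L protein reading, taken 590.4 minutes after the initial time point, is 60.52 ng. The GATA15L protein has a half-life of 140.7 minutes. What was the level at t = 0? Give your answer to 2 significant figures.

1100 ng

Number of half-lives elapsed: n = 590.4/140.7 ≈ 4.1962.
A₀ = A × 2^n = 60.52 × 2^4.1962 = 60.52 × 18.33 ≈ 1109.4 ng.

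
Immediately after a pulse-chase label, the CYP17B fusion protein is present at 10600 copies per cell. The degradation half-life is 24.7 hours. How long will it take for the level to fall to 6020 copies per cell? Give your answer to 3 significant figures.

Fraction remaining = 6020/10600 ≈ 0.56792.
n = log₂(10600/6020) = ln(1.7608)/ln 2 ≈ 0.81623 half-lives.
t = n × t½ = 0.81623 × 24.7 ≈ 20.161 hours.

20.2 hours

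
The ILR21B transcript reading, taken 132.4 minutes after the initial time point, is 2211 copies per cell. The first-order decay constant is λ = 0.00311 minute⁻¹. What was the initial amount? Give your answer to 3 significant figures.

t½ = ln 2 / λ = 0.69315 / 0.00311 ≈ 222.88 minutes.
Number of half-lives elapsed: n = 132.4/222.88 ≈ 0.59405.
A₀ = A × 2^n = 2211 × 2^0.59405 = 2211 × 1.5095 ≈ 3337.5 copies per cell.

3340 copies per cell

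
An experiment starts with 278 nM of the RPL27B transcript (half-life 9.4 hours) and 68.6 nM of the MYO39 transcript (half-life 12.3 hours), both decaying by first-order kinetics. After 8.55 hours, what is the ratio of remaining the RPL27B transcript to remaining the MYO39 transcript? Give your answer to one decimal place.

RPL27B transcript: 278 × (1/2)^(8.55/9.4) = 278 × (1/2)^0.90957 ≈ 147.99 nM.
MYO39 transcript: 68.6 × (1/2)^(8.55/12.3) = 68.6 × (1/2)^0.69512 ≈ 42.371 nM.
Ratio ≈ 147.99 / 42.371 ≈ 3.4927.

3.5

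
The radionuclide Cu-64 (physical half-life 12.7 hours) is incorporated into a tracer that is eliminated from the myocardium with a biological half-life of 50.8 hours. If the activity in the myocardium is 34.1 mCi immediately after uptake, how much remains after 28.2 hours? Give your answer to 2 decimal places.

4.98 mCi

1/t_eff = 1/t_phys + 1/t_biol = 1/12.7 + 1/50.8 = 0.098425 per hour.
t_eff = 12.7 × 50.8 / (12.7 + 50.8) ≈ 10.16 hours.
Remaining = 34.1 × (1/2)^(28.2/10.16) = 34.1 × (1/2)^2.7756 ≈ 4.9799 mCi.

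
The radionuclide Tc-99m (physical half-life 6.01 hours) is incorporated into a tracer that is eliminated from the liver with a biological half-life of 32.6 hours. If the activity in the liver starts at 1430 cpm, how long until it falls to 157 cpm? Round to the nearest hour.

16 hours

1/t_eff = 1/t_phys + 1/t_biol = 1/6.01 + 1/32.6 = 0.19706 per hour.
t_eff = 6.01 × 32.6 / (6.01 + 32.6) ≈ 5.0745 hours.
n = log₂(1430/157) ≈ 3.1872; t = 3.1872 × 5.0745 ≈ 16.173 hours.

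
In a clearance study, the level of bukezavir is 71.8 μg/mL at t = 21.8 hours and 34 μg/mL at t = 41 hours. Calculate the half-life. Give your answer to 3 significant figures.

17.8 hours

Over Δt = 41 − 21.8 = 19.2 hours, the level fell by a factor of 71.8/34 ≈ 2.1118.
n = log₂(2.1118) ≈ 1.0784 half-lives, so t½ = 19.2/1.0784 ≈ 17.803 hours.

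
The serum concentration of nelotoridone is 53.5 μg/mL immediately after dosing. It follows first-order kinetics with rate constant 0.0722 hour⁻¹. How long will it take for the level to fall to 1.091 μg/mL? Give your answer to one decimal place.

t½ = ln 2 / k = 0.69315 / 0.0722 ≈ 9.6004 hours.
Fraction remaining = 1.091/53.5 ≈ 0.020393.
n = log₂(53.5/1.091) = ln(49.038)/ln 2 ≈ 5.6158 half-lives.
t = n × t½ = 5.6158 × 9.6004 ≈ 53.914 hours.

53.9 hours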